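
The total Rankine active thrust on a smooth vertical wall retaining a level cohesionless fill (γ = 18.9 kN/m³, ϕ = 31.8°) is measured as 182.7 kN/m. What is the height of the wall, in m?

K_a = 0.3098. P_a = ½ K_a γ H² ⇒ H = √(2P_a/(K_a γ)).
H = √(2×182.7/(0.3098×18.9)) = 7.900 m.

7.90 m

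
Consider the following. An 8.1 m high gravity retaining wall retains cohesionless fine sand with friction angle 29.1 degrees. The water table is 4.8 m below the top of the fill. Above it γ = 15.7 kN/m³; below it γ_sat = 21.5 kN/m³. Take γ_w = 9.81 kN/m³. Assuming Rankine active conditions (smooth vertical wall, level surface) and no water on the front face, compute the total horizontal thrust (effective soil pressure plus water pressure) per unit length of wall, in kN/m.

K_a = tan²(45° − φ/2) = 0.3456.
γ' = 21.5 − 9.81 = 11.69 kN/m³. Depth below WT = 3.3 m.
σ'_h at WT = K_a γ d_w = 26.04 kPa; at base = 26.04 + K_a γ' × 3.3 = 39.38 kPa.
P₁ (0–4.8 m) = ½×26.04×4.8 = 62.51. P₂ (4.8–8.1 m) = ½(26.04+39.38)×3.3 = 107.9.
P_w = ½ γ_w h₂² = 0.5×9.81×3.3² = 53.42. Total = 62.51+107.9+53.42 = 223.9 kN/m.

224 kN/m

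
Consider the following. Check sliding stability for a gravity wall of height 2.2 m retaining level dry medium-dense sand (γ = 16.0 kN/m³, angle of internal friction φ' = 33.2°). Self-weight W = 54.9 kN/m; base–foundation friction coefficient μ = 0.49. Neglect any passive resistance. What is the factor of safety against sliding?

K_a = tan²(45° − 33.2°/2) = 0.2924.
P_a = ½K_aγH² = 0.5×0.2924×16.0×2.2² = 11.32 kN/m, acting at H/3 = 0.7333 m above the base.
FS_sliding = μW / P_a = 0.49×54.9 / 11.32 = 2.376.

2.38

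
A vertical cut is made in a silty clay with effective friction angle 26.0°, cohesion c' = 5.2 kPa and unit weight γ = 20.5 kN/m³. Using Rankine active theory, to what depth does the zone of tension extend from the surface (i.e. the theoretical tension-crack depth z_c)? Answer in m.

0.812 m

K_a = tan²(45° − 26.0°/2) = 0.3905; √K_a = 0.6249.
The active pressure is zero where K_a γ z = 2c√K_a, so z_c = 2c/(γ√K_a) = 2×5.2/(20.5×0.6249) = 0.8119 m.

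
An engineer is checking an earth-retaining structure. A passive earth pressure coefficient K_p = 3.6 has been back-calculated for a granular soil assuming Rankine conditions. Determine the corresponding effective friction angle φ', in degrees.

34.4°

K_p = (1+sin φ)/(1−sin φ) ⇒ sin φ = (K_p − 1)/(K_p + 1) = 0.5652.
φ = arcsin(0.5652) = 34.42°.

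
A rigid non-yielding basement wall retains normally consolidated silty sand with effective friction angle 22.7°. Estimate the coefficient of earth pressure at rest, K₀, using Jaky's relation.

K₀ = 1 − sin φ' = 1 − sin 22.7° = 0.6141.

0.614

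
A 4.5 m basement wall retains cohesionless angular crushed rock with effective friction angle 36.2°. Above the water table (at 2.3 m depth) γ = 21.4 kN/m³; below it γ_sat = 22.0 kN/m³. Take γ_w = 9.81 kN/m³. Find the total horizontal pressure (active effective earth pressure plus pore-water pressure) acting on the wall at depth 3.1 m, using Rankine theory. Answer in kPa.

23.0 kPa

K_a = (1 − sin φ)/(1 + sin φ) = 0.2574.
γ' = 22.0 − 9.81 = 12.19 kN/m³.
Effective vertical stress at 3.1 m: σ'_v = 21.4×2.3 + 12.19×0.800 = 58.97 kPa.
σ'_h = K_a σ'_v = 0.2574 × 58.97 = 15.18 kPa; u = γ_w × 0.800 = 7.848 kPa.
Total σ_h = 15.18 + 7.848 = 23.03 kPa.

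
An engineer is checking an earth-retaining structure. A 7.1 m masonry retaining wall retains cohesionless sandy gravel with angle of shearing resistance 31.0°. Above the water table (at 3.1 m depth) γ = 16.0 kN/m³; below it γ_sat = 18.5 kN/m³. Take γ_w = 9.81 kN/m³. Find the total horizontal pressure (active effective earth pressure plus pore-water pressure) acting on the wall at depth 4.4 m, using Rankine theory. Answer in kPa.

K_a = (1 − sin φ)/(1 + sin φ) = 0.3201.
γ' = 18.5 − 9.81 = 8.690 kN/m³.
Effective vertical stress at 4.4 m: σ'_v = 16.0×3.1 + 8.690×1.30 = 60.90 kPa.
σ'_h = K_a σ'_v = 0.3201 × 60.90 = 19.49 kPa; u = γ_w × 1.30 = 12.75 kPa.
Total σ_h = 19.49 + 12.75 = 32.25 kPa.

32.2 kPa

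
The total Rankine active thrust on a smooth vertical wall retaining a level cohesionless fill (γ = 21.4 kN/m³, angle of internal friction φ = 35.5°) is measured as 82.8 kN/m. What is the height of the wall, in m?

5.40 m

K_a = 0.2653. P_a = ½ K_a γ H² ⇒ H = √(2P_a/(K_a γ)).
H = √(2×82.8/(0.2653×21.4)) = 5.401 m.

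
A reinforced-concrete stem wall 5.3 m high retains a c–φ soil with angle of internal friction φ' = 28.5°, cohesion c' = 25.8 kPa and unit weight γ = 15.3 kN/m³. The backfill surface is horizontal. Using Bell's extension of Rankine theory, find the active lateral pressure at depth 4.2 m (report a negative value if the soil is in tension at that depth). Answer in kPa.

-7.95 kPa

K_a = (1 − sin φ)/(1 + sin φ) = 0.3540.
σ_a = K_a γ z − 2c√K_a = 0.3540×15.3×4.2 − 2×25.8×0.5949 = -7.954 kPa.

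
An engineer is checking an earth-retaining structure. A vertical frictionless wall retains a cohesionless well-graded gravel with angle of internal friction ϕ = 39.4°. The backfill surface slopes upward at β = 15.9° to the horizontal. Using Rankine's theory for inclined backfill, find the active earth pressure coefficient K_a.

0.244

K_a = cos β · (cos β − √(cos²β − cos²φ)) / (cos β + √(cos²β − cos²φ)).
cos β = 0.9617, cos φ = 0.7727, √(cos²β − cos²φ) = 0.5726.
K_a = 0.9617 × (0.9617 − 0.5726)/(0.9617 + 0.5726) = 0.2439.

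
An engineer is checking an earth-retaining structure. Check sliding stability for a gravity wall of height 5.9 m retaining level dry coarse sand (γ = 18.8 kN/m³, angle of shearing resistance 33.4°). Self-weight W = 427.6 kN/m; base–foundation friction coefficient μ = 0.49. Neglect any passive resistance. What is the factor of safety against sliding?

2.21

K_a = tan²(45° − 33.4°/2) = 0.2899.
P_a = ½K_aγH² = 0.5×0.2899×18.8×5.9² = 94.87 kN/m, acting at H/3 = 1.967 m above the base.
FS_sliding = μW / P_a = 0.49×427.6 / 94.87 = 2.209.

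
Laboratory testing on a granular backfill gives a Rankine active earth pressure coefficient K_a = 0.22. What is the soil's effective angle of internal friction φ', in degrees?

K_a = tan²(45° − φ/2) ⇒ 45° − φ/2 = arctan(√0.22) = 25.13°.
φ = 2(45° − 25.13°) = 39.74°.

39.7°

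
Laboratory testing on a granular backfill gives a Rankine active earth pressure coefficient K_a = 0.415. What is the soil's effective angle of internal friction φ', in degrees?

K_a = tan²(45° − φ/2) ⇒ 45° − φ/2 = arctan(√0.415) = 32.79°.
φ = 2(45° − 32.79°) = 24.42°.

24.4°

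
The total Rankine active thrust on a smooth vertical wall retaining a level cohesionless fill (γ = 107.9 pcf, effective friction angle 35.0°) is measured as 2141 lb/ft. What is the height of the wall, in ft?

12.1 ft

K_a = 0.2710. P_a = ½ K_a γ H² ⇒ H = √(2P_a/(K_a γ)).
H = √(2×2141/(0.2710×107.9)) = 12.10 ft.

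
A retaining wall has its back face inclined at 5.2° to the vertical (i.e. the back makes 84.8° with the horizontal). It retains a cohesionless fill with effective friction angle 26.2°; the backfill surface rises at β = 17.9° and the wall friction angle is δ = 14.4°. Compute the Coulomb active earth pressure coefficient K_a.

0.536

K_a = sin²(α+φ) / [sin²α · sin(α−δ) · (1 + √{sin(φ+δ)sin(φ−β) / (sin(α−δ)sin(α+β))})²].
With α = 84.8°, φ = 26.2°, δ = 14.4°, β = 17.9°: K_a = 0.5356.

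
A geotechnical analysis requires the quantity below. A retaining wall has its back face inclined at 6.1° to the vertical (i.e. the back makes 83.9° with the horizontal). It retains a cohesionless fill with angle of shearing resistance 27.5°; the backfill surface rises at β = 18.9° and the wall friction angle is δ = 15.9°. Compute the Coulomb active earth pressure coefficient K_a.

0.529

K_a = sin²(α+φ) / [sin²α · sin(α−δ) · (1 + √{sin(φ+δ)sin(φ−β) / (sin(α−δ)sin(α+β))})²].
With α = 83.9°, φ = 27.5°, δ = 15.9°, β = 18.9°: K_a = 0.5289.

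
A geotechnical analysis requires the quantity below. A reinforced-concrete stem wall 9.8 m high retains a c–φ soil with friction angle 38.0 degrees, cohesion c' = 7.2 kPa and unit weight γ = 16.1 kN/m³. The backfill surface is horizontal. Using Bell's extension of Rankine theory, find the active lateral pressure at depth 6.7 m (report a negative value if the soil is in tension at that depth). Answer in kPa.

18.6 kPa

K_a = (1 − sin φ)/(1 + sin φ) = 0.2379.
σ_a = K_a γ z − 2c√K_a = 0.2379×16.1×6.7 − 2×7.2×0.4877 = 18.64 kPa.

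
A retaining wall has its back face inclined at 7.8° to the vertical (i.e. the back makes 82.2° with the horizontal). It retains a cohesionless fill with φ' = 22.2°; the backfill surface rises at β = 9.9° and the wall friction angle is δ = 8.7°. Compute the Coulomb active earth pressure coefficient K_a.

0.557

K_a = sin²(α+φ) / [sin²α · sin(α−δ) · (1 + √{sin(φ+δ)sin(φ−β) / (sin(α−δ)sin(α+β))})²].
With α = 82.2°, φ = 22.2°, δ = 8.7°, β = 9.9°: K_a = 0.5569.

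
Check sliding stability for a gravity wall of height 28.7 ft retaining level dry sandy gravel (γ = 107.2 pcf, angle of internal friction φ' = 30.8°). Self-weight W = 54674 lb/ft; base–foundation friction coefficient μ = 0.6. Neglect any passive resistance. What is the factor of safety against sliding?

K_a = tan²(45° − 30.8°/2) = 0.3227.
P_a = ½K_aγH² = 0.5×0.3227×107.2×28.7² = 14250 lb/ft, acting at H/3 = 9.567 ft above the base.
FS_sliding = μW / P_a = 0.6×54674 / 14250 = 2.302.

2.30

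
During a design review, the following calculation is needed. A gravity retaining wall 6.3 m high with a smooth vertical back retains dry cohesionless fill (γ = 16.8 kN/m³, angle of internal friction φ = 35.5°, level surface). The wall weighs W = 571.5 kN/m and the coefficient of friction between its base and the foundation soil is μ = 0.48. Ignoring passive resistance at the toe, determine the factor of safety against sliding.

K_a = tan²(45° − 35.5°/2) = 0.2653.
P_a = ½K_aγH² = 0.5×0.2653×16.8×6.3² = 88.44 kN/m, acting at H/3 = 2.100 m above the base.
FS_sliding = μW / P_a = 0.48×571.5 / 88.44 = 3.102.

3.10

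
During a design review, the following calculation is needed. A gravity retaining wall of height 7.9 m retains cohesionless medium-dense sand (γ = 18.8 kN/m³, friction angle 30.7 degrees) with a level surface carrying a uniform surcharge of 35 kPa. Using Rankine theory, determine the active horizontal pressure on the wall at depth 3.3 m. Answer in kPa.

31.4 kPa

K_a = (1 − sin φ)/(1 + sin φ) = 0.3240.
σ_v = γz + q = 18.8 × 3.3 + 35 = 97.04 kPa.
σ_h = K_a σ_v = 0.3240 × 97.04 = 31.44 kPa.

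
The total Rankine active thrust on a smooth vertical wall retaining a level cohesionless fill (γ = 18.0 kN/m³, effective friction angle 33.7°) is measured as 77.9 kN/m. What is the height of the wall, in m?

5.50 m

K_a = 0.2863. P_a = ½ K_a γ H² ⇒ H = √(2P_a/(K_a γ)).
H = √(2×77.9/(0.2863×18.0)) = 5.498 m.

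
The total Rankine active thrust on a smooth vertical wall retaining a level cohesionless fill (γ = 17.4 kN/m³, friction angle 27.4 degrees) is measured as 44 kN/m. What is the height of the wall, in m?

3.70 m

K_a = 0.3697. P_a = ½ K_a γ H² ⇒ H = √(2P_a/(K_a γ)).
H = √(2×44/(0.3697×17.4)) = 3.699 m.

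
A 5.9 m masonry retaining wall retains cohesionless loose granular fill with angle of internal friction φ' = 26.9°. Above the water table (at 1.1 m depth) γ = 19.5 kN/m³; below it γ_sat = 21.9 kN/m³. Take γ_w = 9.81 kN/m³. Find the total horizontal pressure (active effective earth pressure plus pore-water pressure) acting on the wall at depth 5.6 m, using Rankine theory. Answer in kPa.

K_a = (1 − sin φ)/(1 + sin φ) = 0.3770.
γ' = 21.9 − 9.81 = 12.09 kN/m³.
Effective vertical stress at 5.6 m: σ'_v = 19.5×1.1 + 12.09×4.50 = 75.85 kPa.
σ'_h = K_a σ'_v = 0.3770 × 75.85 = 28.60 kPa; u = γ_w × 4.50 = 44.15 kPa.
Total σ_h = 28.60 + 44.15 = 72.74 kPa.

72.7 kPa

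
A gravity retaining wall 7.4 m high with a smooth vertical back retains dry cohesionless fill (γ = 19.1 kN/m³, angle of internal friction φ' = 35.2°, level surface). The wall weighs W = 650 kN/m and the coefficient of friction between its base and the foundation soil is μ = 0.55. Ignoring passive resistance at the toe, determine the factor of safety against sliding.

K_a = tan²(45° − 35.2°/2) = 0.2687.
P_a = ½K_aγH² = 0.5×0.2687×19.1×7.4² = 140.5 kN/m, acting at H/3 = 2.467 m above the base.
FS_sliding = μW / P_a = 0.55×650 / 140.5 = 2.544.

2.54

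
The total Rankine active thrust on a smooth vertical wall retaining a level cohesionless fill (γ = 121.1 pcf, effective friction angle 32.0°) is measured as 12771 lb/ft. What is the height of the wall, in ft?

26.2 ft

K_a = 0.3073. P_a = ½ K_a γ H² ⇒ H = √(2P_a/(K_a γ)).
H = √(2×12771/(0.3073×121.1)) = 26.20 ft.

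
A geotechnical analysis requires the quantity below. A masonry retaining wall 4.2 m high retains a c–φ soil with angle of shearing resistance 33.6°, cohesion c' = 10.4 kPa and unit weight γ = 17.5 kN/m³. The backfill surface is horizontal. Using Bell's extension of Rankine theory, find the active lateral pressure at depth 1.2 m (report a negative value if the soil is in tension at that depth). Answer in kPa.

K_a = (1 − sin φ)/(1 + sin φ) = 0.2875.
σ_a = K_a γ z − 2c√K_a = 0.2875×17.5×1.2 − 2×10.4×0.5362 = -5.115 kPa.

-5.12 kPa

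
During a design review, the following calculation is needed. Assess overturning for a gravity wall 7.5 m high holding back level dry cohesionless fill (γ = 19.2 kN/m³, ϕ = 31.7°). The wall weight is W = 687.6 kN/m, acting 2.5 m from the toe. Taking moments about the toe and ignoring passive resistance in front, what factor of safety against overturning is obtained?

K_a = tan²(45° − 31.7°/2) = 0.3111.
P_a = ½K_aγH² = 0.5×0.3111×19.2×7.5² = 168.0 kN/m, acting at H/3 = 2.500 m above the base.
Overturning moment M_o = P_a × H/3 = 168.0 × 2.500 = 419.9.
Resisting moment M_r = W × 2.5 = 687.6 × 2.5 = 1719.
FS_overturning = M_r/M_o = 1719/419.9 = 4.093.

4.09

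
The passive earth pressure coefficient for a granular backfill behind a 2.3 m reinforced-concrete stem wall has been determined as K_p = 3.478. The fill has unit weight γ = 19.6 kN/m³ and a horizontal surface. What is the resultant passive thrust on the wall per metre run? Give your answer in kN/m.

P = ½ K_p γ H² = 0.5 × 3.478 × 19.6 × 2.3² = 180.3 kN/m.

180 kN/m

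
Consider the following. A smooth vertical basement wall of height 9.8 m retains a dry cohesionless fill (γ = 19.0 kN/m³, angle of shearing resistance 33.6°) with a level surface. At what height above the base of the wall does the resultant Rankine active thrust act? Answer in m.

K_a = 0.2875.
The pressure distribution is triangular, so the resultant acts at H/3 above the base = 9.8/3 = 3.267 m.

3.27 m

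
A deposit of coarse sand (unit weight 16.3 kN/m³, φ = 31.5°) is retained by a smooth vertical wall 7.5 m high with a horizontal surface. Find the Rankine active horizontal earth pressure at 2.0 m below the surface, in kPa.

10.2 kPa

K_a = (1 − sin φ)/(1 + sin φ) = 0.3136.
σ_h = K_a γ z = 0.3136 × 16.3 × 2.0 = 10.22 kPa.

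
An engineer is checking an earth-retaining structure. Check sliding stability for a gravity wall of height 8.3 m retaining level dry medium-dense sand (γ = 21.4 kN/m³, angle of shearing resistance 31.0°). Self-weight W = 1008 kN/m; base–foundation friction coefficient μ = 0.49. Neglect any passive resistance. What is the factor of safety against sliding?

2.09

K_a = tan²(45° − 31.0°/2) = 0.3201.
P_a = ½K_aγH² = 0.5×0.3201×21.4×8.3² = 236.0 kN/m, acting at H/3 = 2.767 m above the base.
FS_sliding = μW / P_a = 0.49×1008 / 236.0 = 2.093.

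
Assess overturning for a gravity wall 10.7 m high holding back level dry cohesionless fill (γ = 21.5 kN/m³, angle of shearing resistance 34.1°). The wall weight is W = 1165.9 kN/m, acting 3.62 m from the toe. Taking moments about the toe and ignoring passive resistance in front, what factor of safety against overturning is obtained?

K_a = tan²(45° − 34.1°/2) = 0.2815.
P_a = ½K_aγH² = 0.5×0.2815×21.5×10.7² = 346.5 kN/m, acting at H/3 = 3.567 m above the base.
Overturning moment M_o = P_a × H/3 = 346.5 × 3.567 = 1236.
Resisting moment M_r = W × 3.62 = 1165.9 × 3.62 = 4221.
FS_overturning = M_r/M_o = 4221/1236 = 3.415.

3.42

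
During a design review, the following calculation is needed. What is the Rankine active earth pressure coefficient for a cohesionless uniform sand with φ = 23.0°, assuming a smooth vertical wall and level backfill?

0.438

K_a = tan²(45° − φ/2) = tan²(33.50°) = 0.4381.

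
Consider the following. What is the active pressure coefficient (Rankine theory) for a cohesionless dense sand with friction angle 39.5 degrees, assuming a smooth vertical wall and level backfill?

0.222

K_a = tan²(45° − φ/2) = tan²(25.25°) = 0.2224.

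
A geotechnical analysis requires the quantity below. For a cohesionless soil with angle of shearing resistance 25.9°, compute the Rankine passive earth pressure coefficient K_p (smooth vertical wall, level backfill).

2.55

K_p = (1 + sin φ)/(1 − sin φ) = tan²(45° + 25.9°/2) = 2.551.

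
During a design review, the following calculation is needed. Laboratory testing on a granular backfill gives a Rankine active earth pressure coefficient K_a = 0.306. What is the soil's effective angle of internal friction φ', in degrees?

32.1°

K_a = tan²(45° − φ/2) ⇒ 45° − φ/2 = arctan(√0.306) = 28.95°.
φ = 2(45° − 28.95°) = 32.10°.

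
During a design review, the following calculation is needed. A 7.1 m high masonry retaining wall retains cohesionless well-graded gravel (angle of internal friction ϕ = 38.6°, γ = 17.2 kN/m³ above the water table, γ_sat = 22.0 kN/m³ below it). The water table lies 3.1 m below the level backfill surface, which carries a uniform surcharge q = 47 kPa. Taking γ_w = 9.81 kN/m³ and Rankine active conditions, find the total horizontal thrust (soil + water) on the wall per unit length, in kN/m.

247 kN/m

K_a = tan²(45° − φ/2) = 0.2316.
γ' = 22.0 − 9.81 = 12.19 kN/m³. h₂ = H − d_w = 4.0 m.
σ'_h: at surface K_a·q = 10.89; at WT K_a(q+γd_w) = 23.24; at base K_a(q+γd_w+γ'h₂) = 34.53 kPa.
P₁ = ½(10.89+23.24)×3.1 = 52.89; P₂ = ½(23.24+34.53)×4.0 = 115.5; P_w = ½γ_w h₂² = 78.48.
Total = 52.89+115.5+78.48 = 246.9 kN/m.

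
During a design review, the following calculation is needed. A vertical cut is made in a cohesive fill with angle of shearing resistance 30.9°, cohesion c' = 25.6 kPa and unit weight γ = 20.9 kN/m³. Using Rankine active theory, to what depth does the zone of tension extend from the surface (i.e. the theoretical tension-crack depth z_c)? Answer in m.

4.32 m

K_a = tan²(45° − 30.9°/2) = 0.3214; √K_a = 0.5669.
The active pressure is zero where K_a γ z = 2c√K_a, so z_c = 2c/(γ√K_a) = 2×25.6/(20.9×0.5669) = 4.321 m.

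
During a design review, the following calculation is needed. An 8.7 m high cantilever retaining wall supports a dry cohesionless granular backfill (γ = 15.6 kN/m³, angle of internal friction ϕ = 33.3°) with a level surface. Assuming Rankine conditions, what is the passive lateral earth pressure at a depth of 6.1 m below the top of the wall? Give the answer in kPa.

K_p = (1 + sin φ)/(1 − sin φ) = 3.435.
σ_h = K_p γ z = 3.435 × 15.6 × 6.1 = 326.9 kPa.

327 kPa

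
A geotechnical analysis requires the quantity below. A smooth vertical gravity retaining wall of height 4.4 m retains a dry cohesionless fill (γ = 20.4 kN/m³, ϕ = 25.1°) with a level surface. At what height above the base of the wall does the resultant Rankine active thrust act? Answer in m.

1.47 m

K_a = 0.4043.
The pressure distribution is triangular, so the resultant acts at H/3 above the base = 4.4/3 = 1.467 m.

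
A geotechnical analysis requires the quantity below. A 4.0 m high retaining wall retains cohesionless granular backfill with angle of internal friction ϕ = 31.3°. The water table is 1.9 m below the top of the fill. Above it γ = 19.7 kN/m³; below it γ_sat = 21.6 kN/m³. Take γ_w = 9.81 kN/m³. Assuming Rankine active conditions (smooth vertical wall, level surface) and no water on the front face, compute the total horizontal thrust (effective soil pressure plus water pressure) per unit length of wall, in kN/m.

K_a = tan²(45° − φ/2) = 0.3162.
γ' = 21.6 − 9.81 = 11.79 kN/m³. Depth below WT = 2.1 m.
σ'_h at WT = K_a γ d_w = 11.84 kPa; at base = 11.84 + K_a γ' × 2.1 = 19.66 kPa.
P₁ (0–1.9 m) = ½×11.84×1.9 = 11.24. P₂ (1.9–4.0 m) = ½(11.84+19.66)×2.1 = 33.08.
P_w = ½ γ_w h₂² = 0.5×9.81×2.1² = 21.63. Total = 11.24+33.08+21.63 = 65.95 kN/m.

65.9 kN/m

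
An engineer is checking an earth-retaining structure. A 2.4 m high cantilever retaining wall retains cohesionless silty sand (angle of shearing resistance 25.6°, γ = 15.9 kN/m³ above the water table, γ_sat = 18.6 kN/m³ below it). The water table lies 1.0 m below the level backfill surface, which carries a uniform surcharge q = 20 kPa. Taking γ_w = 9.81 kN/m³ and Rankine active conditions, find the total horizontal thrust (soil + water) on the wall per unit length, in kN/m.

K_a = tan²(45° − φ/2) = 0.3966.
γ' = 18.6 − 9.81 = 8.790 kN/m³. h₂ = H − d_w = 1.4 m.
σ'_h: at surface K_a·q = 7.931; at WT K_a(q+γd_w) = 14.24; at base K_a(q+γd_w+γ'h₂) = 19.12 kPa.
P₁ = ½(7.931+14.24)×1.0 = 11.08; P₂ = ½(14.24+19.12)×1.4 = 23.35; P_w = ½γ_w h₂² = 9.614.
Total = 11.08+23.35+9.614 = 44.05 kN/m.

44.0 kN/m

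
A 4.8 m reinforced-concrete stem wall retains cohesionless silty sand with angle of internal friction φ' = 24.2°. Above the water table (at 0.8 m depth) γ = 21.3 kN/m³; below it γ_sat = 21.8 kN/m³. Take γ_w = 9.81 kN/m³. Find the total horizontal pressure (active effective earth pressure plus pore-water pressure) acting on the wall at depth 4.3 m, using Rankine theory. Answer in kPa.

59.0 kPa

K_a = (1 − sin φ)/(1 + sin φ) = 0.4185.
γ' = 21.8 − 9.81 = 11.99 kN/m³.
Effective vertical stress at 4.3 m: σ'_v = 21.3×0.8 + 11.99×3.50 = 59.01 kPa.
σ'_h = K_a σ'_v = 0.4185 × 59.01 = 24.69 kPa; u = γ_w × 3.50 = 34.34 kPa.
Total σ_h = 24.69 + 34.34 = 59.03 kPa.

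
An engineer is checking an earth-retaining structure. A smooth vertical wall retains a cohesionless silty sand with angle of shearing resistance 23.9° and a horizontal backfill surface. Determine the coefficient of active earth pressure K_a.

0.423

K_a = (1 − sin φ)/(1 + sin φ) = (1 − sin 23.9°)/(1 + sin 23.9°) = 0.4233.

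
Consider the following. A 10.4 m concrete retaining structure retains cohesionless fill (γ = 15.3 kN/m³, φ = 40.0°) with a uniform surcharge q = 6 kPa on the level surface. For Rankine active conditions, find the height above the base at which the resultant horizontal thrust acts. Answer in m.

3.59 m

K_a = 0.2174.
Triangular part P₁ = ½K_aγH² = 179.9 at H/3 = 3.467 m; rectangular part P₂ = K_a q H = 13.57 at H/2 = 5.200 m.
ȳ = (P₁·3.467 + P₂·5.200)/(P₁+P₂) = 3.588 m.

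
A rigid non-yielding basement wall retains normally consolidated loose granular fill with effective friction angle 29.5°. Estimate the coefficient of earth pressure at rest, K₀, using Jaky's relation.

K₀ = 1 − sin φ' = 1 − sin 29.5° = 0.5076.

0.508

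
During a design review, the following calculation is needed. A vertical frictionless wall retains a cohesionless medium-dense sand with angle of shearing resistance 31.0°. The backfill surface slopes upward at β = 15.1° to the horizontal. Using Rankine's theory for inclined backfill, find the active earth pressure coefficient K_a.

K_a = cos β · (cos β − √(cos²β − cos²φ)) / (cos β + √(cos²β − cos²φ)).
cos β = 0.9655, cos φ = 0.8572, √(cos²β − cos²φ) = 0.4443.
K_a = 0.9655 × (0.9655 − 0.4443)/(0.9655 + 0.4443) = 0.3569.

0.357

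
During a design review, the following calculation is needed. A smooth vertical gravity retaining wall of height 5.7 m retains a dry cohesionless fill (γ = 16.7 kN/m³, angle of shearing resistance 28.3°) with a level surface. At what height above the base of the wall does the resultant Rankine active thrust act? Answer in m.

1.90 m

K_a = 0.3568.
The pressure distribution is triangular, so the resultant acts at H/3 above the base = 5.7/3 = 1.900 m.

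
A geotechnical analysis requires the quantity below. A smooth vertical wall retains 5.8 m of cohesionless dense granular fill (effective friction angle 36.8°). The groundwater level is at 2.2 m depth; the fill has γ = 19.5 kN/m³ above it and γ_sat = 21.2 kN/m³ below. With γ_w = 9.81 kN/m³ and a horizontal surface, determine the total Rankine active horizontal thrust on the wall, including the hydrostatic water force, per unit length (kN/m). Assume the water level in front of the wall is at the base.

K_a = tan²(45° − φ/2) = 0.2508.
γ' = 21.2 − 9.81 = 11.39 kN/m³. Depth below WT = 3.6 m.
σ'_h at WT = K_a γ d_w = 10.76 kPa; at base = 10.76 + K_a γ' × 3.6 = 21.04 kPa.
P₁ (0–2.2 m) = ½×10.76×2.2 = 11.83. P₂ (2.2–5.8 m) = ½(10.76+21.04)×3.6 = 57.24.
P_w = ½ γ_w h₂² = 0.5×9.81×3.6² = 63.57. Total = 11.83+57.24+63.57 = 132.6 kN/m.

133 kN/m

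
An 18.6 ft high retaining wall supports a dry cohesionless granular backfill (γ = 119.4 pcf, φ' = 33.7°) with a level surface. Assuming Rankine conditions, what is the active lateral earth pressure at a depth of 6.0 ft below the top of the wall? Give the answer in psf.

205 psf

K_a = (1 − sin φ)/(1 + sin φ) = 0.2863.
σ_h = K_a γ z = 0.2863 × 119.4 × 6.0 = 205.1 psf.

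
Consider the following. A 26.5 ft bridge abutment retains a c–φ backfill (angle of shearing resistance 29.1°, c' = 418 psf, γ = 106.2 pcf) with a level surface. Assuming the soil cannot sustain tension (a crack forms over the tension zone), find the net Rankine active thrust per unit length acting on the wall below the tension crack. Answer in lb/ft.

K_a = 0.3456; √K_a = 0.5879.
Tension-crack depth z_c = 2c/(γ√K_a) = 2×418/(106.2×0.5879) = 13.39 ft.
σ_a at base = K_a γ H − 2c√K_a = 0.3456×106.2×26.5 − 2×418×0.5879 = 481.1 psf.
P_a = ½ × 481.1 × (H − z_c) = 0.5×481.1×13.11 = 3154 lb/ft.

3150 lb/ft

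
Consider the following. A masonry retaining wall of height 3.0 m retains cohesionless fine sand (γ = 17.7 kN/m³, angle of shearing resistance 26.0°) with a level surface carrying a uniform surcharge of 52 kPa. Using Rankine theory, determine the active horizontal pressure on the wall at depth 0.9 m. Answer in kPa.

26.5 kPa

K_a = (1 − sin φ)/(1 + sin φ) = 0.3905.
σ_v = γz + q = 17.7 × 0.9 + 52 = 67.93 kPa.
σ_h = K_a σ_v = 0.3905 × 67.93 = 26.52 kPa.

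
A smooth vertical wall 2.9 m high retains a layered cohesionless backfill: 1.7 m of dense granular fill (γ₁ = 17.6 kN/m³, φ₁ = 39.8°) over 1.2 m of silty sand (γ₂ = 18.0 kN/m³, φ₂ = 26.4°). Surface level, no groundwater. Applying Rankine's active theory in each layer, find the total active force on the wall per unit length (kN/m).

K_a1 = tan²(45°−39.8°/2) = 0.2194; K_a2 = tan²(45°−26.4°/2) = 0.3844.
Layer 1: σ at base = K_a1 γ₁ h₁ = 6.565 kPa; P₁ = ½×6.565×1.7 = 5.581.
Layer 2: σ_v at top = γ₁h₁ = 29.92; σ_h top = K_a2×29.92 = 11.50; σ_h base = K_a2×(29.92+18.0×1.2) = 19.81.
P₂ = ½(11.50+19.81)×1.2 = 18.78. Total P_a = 5.581+18.78 = 24.37 kN/m.

24.4 kN/m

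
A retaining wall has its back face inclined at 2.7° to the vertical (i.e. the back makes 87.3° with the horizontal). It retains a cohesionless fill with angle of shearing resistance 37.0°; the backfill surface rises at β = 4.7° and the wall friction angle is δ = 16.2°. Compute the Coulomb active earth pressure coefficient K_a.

K_a = sin²(α+φ) / [sin²α · sin(α−δ) · (1 + √{sin(φ+δ)sin(φ−β) / (sin(α−δ)sin(α+β))})²].
With α = 87.3°, φ = 37.0°, δ = 16.2°, β = 4.7°: K_a = 0.2584.

0.258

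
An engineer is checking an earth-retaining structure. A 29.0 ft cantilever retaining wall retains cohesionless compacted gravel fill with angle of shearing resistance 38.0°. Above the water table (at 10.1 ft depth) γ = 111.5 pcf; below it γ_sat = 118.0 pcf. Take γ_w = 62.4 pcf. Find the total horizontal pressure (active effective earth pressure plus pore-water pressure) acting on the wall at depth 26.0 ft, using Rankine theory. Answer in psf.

K_a = (1 − sin φ)/(1 + sin φ) = 0.2379.
γ' = 118.0 − 62.4 = 55.60 pcf.
Effective vertical stress at 26.0 ft: σ'_v = 111.5×10.1 + 55.60×15.9 = 2010 psf.
σ'_h = K_a σ'_v = 0.2379 × 2010 = 478.2 psf; u = γ_w × 15.9 = 992.2 psf.
Total σ_h = 478.2 + 992.2 = 1470 psf.

1470 psf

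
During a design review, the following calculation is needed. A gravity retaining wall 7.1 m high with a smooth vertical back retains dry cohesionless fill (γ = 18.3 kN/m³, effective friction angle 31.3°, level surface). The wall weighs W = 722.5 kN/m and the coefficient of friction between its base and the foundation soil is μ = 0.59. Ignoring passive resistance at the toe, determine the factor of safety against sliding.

K_a = tan²(45° − 31.3°/2) = 0.3162.
P_a = ½K_aγH² = 0.5×0.3162×18.3×7.1² = 145.9 kN/m, acting at H/3 = 2.367 m above the base.
FS_sliding = μW / P_a = 0.59×722.5 / 145.9 = 2.923.

2.92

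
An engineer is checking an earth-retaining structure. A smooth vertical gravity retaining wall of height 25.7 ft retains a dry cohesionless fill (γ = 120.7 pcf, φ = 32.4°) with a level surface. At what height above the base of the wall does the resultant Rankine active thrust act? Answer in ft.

K_a = 0.3022.
The pressure distribution is triangular, so the resultant acts at H/3 above the base = 25.7/3 = 8.567 ft.

8.57 ft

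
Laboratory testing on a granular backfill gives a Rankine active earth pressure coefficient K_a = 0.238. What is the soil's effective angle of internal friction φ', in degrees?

38.0°

K_a = tan²(45° − φ/2) ⇒ 45° − φ/2 = arctan(√0.238) = 26.01°.
φ = 2(45° − 26.01°) = 37.99°.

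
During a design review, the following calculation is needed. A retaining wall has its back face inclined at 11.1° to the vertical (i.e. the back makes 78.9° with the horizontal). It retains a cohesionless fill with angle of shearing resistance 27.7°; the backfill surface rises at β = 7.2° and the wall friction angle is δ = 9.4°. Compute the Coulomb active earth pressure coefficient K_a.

0.468

K_a = sin²(α+φ) / [sin²α · sin(α−δ) · (1 + √{sin(φ+δ)sin(φ−β) / (sin(α−δ)sin(α+β))})²].
With α = 78.9°, φ = 27.7°, δ = 9.4°, β = 7.2°: K_a = 0.4677.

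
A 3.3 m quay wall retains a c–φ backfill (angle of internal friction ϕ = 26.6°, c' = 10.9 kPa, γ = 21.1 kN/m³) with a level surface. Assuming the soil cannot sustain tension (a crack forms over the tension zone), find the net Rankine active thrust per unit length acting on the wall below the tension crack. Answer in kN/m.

10.7 kN/m

K_a = 0.3814; √K_a = 0.6176.
Tension-crack depth z_c = 2c/(γ√K_a) = 2×10.9/(21.1×0.6176) = 1.673 m.
σ_a at base = K_a γ H − 2c√K_a = 0.3814×21.1×3.3 − 2×10.9×0.6176 = 13.10 kPa.
P_a = ½ × 13.10 × (H − z_c) = 0.5×13.10×1.627 = 10.65 kN/m.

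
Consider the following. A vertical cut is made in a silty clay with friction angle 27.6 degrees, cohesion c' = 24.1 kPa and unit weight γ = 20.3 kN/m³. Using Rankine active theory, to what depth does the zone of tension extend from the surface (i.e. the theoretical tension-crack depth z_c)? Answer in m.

K_a = tan²(45° − 27.6°/2) = 0.3668; √K_a = 0.6056.
The active pressure is zero where K_a γ z = 2c√K_a, so z_c = 2c/(γ√K_a) = 2×24.1/(20.3×0.6056) = 3.921 m.

3.92 m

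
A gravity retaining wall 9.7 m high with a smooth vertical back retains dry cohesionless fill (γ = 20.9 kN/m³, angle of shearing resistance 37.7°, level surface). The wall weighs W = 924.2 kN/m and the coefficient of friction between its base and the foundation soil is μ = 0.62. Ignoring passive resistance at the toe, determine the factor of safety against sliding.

K_a = tan²(45° − 37.7°/2) = 0.2411.
P_a = ½K_aγH² = 0.5×0.2411×20.9×9.7² = 237.0 kN/m, acting at H/3 = 3.233 m above the base.
FS_sliding = μW / P_a = 0.62×924.2 / 237.0 = 2.418.

2.42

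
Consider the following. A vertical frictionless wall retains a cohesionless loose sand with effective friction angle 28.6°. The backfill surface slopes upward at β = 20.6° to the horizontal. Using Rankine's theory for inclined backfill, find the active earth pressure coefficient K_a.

0.454

K_a = cos β · (cos β − √(cos²β − cos²φ)) / (cos β + √(cos²β − cos²φ)).
cos β = 0.9361, cos φ = 0.8780, √(cos²β − cos²φ) = 0.3246.
K_a = 0.9361 × (0.9361 − 0.3246)/(0.9361 + 0.3246) = 0.4540.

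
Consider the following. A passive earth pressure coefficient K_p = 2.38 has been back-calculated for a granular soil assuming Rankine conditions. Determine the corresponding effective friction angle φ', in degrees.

K_p = (1+sin φ)/(1−sin φ) ⇒ sin φ = (K_p − 1)/(K_p + 1) = 0.4083.
φ = arcsin(0.4083) = 24.10°.

24.1°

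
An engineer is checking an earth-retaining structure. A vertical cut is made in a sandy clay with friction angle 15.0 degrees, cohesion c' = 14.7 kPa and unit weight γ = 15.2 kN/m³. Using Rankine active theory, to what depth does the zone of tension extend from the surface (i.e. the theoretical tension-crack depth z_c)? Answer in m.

2.52 m

K_a = tan²(45° − 15.0°/2) = 0.5888; √K_a = 0.7673.
The active pressure is zero where K_a γ z = 2c√K_a, so z_c = 2c/(γ√K_a) = 2×14.7/(15.2×0.7673) = 2.521 m.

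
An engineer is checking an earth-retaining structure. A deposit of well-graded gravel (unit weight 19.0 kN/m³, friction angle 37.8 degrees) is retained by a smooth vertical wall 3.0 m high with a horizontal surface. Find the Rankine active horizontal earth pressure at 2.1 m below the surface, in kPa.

K_a = (1 − sin φ)/(1 + sin φ) = 0.2400.
σ_h = K_a γ z = 0.2400 × 19.0 × 2.1 = 9.576 kPa.

9.58 kPa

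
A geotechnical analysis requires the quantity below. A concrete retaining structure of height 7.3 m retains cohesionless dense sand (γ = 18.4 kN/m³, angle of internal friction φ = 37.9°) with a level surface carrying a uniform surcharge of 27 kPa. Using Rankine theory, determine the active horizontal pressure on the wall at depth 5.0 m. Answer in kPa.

28.4 kPa

K_a = (1 − sin φ)/(1 + sin φ) = 0.2389.
σ_v = γz + q = 18.4 × 5.0 + 27 = 119.0 kPa.
σ_h = K_a σ_v = 0.2389 × 119.0 = 28.43 kPa.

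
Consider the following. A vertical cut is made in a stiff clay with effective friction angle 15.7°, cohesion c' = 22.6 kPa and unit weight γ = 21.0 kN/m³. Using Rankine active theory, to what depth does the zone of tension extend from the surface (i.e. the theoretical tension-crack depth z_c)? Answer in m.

K_a = tan²(45° − 15.7°/2) = 0.5741; √K_a = 0.7577.
The active pressure is zero where K_a γ z = 2c√K_a, so z_c = 2c/(γ√K_a) = 2×22.6/(21.0×0.7577) = 2.841 m.

2.84 m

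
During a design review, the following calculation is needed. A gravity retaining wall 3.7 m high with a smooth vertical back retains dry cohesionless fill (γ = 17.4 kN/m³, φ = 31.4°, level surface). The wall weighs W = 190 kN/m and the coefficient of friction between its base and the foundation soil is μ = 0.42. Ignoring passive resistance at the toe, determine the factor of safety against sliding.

K_a = tan²(45° − 31.4°/2) = 0.3149.
P_a = ½K_aγH² = 0.5×0.3149×17.4×3.7² = 37.51 kN/m, acting at H/3 = 1.233 m above the base.
FS_sliding = μW / P_a = 0.42×190 / 37.51 = 2.128.

2.13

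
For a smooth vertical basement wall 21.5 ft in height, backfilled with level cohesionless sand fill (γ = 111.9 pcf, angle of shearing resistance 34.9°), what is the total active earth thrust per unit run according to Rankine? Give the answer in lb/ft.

7040 lb/ft

K_a = tan²(45° − φ/2) = 0.2721.
P_a = ½ K_a γ H² = 0.5 × 0.2721 × 111.9 × 21.5² = 7038 lb/ft.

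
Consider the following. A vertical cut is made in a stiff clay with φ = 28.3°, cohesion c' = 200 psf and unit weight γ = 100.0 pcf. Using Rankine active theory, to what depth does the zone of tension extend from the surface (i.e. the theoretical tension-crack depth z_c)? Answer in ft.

6.70 ft

K_a = tan²(45° − 28.3°/2) = 0.3568; √K_a = 0.5973.
The active pressure is zero where K_a γ z = 2c√K_a, so z_c = 2c/(γ√K_a) = 2×200/(100.0×0.5973) = 6.697 ft.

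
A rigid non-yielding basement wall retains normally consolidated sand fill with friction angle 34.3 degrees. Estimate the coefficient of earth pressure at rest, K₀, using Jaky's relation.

K₀ = 1 − sin φ' = 1 − sin 34.3° = 0.4365.

0.436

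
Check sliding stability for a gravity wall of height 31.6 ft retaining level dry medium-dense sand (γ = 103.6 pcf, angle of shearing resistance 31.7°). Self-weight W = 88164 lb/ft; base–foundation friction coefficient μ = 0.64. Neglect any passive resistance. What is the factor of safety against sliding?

3.51

K_a = tan²(45° − 31.7°/2) = 0.3111.
P_a = ½K_aγH² = 0.5×0.3111×103.6×31.6² = 16090 lb/ft, acting at H/3 = 10.53 ft above the base.
FS_sliding = μW / P_a = 0.64×88164 / 16090 = 3.507.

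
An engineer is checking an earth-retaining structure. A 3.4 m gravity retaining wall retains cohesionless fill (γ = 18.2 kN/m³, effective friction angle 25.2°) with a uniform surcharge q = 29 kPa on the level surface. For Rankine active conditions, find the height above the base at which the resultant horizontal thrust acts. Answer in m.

K_a = 0.4027.
Triangular part P₁ = ½K_aγH² = 42.37 at H/3 = 1.133 m; rectangular part P₂ = K_a q H = 39.71 at H/2 = 1.700 m.
ȳ = (P₁·1.133 + P₂·1.700)/(P₁+P₂) = 1.407 m.

1.41 m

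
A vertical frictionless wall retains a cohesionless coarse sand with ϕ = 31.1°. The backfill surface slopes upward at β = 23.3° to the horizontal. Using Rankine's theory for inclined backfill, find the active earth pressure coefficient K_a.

0.431

K_a = cos β · (cos β − √(cos²β − cos²φ)) / (cos β + √(cos²β − cos²φ)).
cos β = 0.9184, cos φ = 0.8563, √(cos²β − cos²φ) = 0.3322.
K_a = 0.9184 × (0.9184 − 0.3322)/(0.9184 + 0.3322) = 0.4305.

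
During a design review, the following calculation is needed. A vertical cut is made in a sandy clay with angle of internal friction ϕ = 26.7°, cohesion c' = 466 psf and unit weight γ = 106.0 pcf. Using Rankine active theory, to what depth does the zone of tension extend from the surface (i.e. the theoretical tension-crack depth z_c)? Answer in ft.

K_a = tan²(45° − 26.7°/2) = 0.3800; √K_a = 0.6164.
The active pressure is zero where K_a γ z = 2c√K_a, so z_c = 2c/(γ√K_a) = 2×466/(106.0×0.6164) = 14.26 ft.

14.3 ft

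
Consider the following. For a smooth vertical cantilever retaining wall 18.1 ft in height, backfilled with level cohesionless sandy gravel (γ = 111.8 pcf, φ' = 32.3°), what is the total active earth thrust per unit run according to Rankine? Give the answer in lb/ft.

5560 lb/ft

K_a = tan²(45° − φ/2) = 0.3035.
P_a = ½ K_a γ H² = 0.5 × 0.3035 × 111.8 × 18.1² = 5558 lb/ft.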